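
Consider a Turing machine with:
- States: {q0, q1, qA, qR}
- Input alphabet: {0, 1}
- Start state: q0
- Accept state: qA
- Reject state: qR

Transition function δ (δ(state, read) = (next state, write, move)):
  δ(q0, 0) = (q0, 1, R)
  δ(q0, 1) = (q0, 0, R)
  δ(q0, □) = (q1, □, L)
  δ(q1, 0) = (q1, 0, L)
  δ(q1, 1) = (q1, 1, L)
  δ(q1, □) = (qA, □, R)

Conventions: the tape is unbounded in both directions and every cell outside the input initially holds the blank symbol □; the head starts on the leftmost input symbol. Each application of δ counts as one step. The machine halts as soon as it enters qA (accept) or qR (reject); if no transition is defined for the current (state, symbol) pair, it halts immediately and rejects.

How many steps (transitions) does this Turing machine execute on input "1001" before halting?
Step 0: [q0]1001 (head at position 0)
Step 1: δ(q0, 1) = (q0, 0, R)  ⊢  0[q0]001 (head at position 1)
Step 2: δ(q0, 0) = (q0, 1, R)  ⊢  01[q0]01 (head at position 2)
Step 3: δ(q0, 0) = (q0, 1, R)  ⊢  011[q0]1 (head at position 3)
Step 4: δ(q0, 1) = (q0, 0, R)  ⊢  0110[q0]□ (head at position 4)
Step 5: δ(q0, □) = (q1, □, L)  ⊢  011[q1]0□ (head at position 3)
Step 6: δ(q1, 0) = (q1, 0, L)  ⊢  01[q1]10□ (head at position 2)
Step 7: δ(q1, 1) = (q1, 1, L)  ⊢  0[q1]110□ (head at position 1)
Step 8: δ(q1, 1) = (q1, 1, L)  ⊢  [q1]0110□ (head at position 0)
Step 9: δ(q1, 0) = (q1, 0, L)  ⊢  [q1]□0110□ (head at position -1)
Step 10: δ(q1, □) = (qA, □, R)  ⊢  □[qA]0110□ (head at position 0)
The machine is in qA, so it halts and accepts.
Number of transitions executed: 10.

Final answer: 10 steps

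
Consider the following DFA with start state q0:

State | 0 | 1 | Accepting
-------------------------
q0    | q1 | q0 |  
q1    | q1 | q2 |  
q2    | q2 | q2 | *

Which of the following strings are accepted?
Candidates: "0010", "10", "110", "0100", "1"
"0010": q0 → q1 → q1 → q2 → q2; q2 is accepting → accepted
"10": q0 → q0 → q1; q1 is not accepting → rejected
"110": q0 → q0 → q0 → q1; q1 is not accepting → rejected
"0100": q0 → q1 → q2 → q2 → q2; q2 is accepting → accepted
"1": q0 → q0; q0 is not accepting → rejected

Final answer: "0010", "0100"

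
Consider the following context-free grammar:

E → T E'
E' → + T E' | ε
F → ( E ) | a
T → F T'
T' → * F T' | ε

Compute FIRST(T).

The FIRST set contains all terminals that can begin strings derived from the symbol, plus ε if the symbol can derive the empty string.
FIRST(F): F → ( E ) contributes '(' and F → a contributes 'a', so FIRST(F) = {(, a}. F is not nullable.
FIRST(T): T → F T' begins with F, and F is not nullable, so FIRST(T) = FIRST(F) = {(, a}.

Final answer: {(, a}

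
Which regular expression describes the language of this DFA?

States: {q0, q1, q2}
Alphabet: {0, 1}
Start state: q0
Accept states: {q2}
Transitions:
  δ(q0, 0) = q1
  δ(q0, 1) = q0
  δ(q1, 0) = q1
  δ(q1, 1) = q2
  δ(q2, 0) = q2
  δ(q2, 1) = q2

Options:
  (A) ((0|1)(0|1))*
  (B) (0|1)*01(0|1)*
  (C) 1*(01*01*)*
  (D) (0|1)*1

Testing sample strings against the DFA:
  '001' -> accepted
  '00110' -> accepted
  '11111' -> rejected
  '1011' -> accepted
Checking each option for a counterexample:
  (A) ((0|1)(0|1))*: ε is rejected by the DFA but matches the regex → eliminated
  (B) (0|1)*01(0|1)*: agrees with the DFA on all strings of length ≤ 4
  (C) 1*(01*01*)*: ε is rejected by the DFA but matches the regex → eliminated
  (D) (0|1)*1: '1' is rejected by the DFA but matches the regex → eliminated
Only (B) (0|1)*01(0|1)* is consistent with the DFA.

Final answer: (B) (0|1)*01(0|1)*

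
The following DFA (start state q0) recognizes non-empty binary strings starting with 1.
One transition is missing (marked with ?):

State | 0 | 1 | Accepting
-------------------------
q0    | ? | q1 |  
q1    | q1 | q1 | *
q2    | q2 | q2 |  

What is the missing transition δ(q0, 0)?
q2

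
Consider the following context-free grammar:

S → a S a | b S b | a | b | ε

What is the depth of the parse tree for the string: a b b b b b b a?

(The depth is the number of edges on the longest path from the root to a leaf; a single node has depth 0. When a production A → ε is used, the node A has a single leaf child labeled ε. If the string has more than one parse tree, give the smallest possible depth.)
The string has even length 8, so its (unique) parse tree peels off matching outer symbols: S → a S a, S → b S b, S → b S b, S → b S b, and finally S → ε for the empty middle.
The S nodes are at depths 0..4; the ε leaf under the innermost S is at depth 5 (terminal leaves are at depths 1..4).
Depth = 5.

Final answer: 5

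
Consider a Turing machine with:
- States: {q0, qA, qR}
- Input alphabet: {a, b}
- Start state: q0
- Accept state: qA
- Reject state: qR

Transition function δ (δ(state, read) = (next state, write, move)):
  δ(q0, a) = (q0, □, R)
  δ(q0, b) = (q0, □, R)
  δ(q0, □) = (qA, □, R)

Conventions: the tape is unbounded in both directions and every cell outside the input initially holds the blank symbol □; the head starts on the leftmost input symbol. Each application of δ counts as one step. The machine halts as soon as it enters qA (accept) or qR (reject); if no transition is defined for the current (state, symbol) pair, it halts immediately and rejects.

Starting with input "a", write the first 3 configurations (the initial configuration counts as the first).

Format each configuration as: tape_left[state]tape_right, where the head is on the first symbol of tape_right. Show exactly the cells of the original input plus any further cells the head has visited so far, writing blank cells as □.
Step 0: [q0]a (head at position 0)
Step 1: δ(q0, a) = (q0, □, R)  ⊢  □[q0]□ (head at position 1)
Step 2: δ(q0, □) = (qA, □, R)  ⊢  □□[qA]□ (head at position 2)

Final answer: [q0]a ⊢ □[q0]□ ⊢ □□[qA]□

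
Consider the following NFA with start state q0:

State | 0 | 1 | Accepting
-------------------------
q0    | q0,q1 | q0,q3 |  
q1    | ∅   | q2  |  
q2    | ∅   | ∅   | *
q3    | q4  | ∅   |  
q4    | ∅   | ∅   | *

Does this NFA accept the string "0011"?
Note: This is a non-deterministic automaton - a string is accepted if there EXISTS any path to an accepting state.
Track the set of states the NFA could be in: start {q0}
Read '0': {q0} → {q0, q1}
Read '0': {q0, q1} → {q0, q1}
Read '1': {q0, q1} → {q0, q2, q3}
Read '1': {q0, q2, q3} → {q0, q3}
Final set {q0, q3} contains no accepting state → rejected.

Final answer: No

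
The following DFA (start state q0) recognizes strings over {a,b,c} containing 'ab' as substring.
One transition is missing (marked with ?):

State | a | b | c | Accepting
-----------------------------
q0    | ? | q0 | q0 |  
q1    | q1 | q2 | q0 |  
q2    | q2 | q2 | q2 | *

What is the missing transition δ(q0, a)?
q1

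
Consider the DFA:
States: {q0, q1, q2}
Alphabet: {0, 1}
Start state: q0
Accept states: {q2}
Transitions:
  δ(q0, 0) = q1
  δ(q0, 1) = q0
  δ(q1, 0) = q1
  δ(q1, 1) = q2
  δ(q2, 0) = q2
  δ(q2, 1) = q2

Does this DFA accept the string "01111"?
Processing string "01111":
  q0 --0--> q1
  q1 --1--> q2
  q2 --1--> q2
  q2 --1--> q2
  q2 --1--> q2
Final state: q2
Accept states: {q2}
q2 is an accept state, so the string is accepted.

Final answer: Yes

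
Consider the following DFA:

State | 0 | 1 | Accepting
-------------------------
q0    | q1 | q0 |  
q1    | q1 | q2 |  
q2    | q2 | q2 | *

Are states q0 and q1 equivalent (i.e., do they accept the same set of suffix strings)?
Try the suffix "1".
From q0: q0 → q0 — not accepting.
From q1: q1 → q2 — accepting.
The two states disagree on this suffix, so they are not equivalent.

Final answer: No. Distinguishing string: "1" - accepted from q1 but not from q0.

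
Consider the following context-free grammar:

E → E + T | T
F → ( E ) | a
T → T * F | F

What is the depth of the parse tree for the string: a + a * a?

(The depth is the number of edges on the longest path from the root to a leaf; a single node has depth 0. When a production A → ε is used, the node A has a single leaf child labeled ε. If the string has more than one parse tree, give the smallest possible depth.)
The grammar is unambiguous; the parse tree of a + a * a is:
E → E + T at the root (depth 0).
  Left E (depth 1) → T (2) → F (3) → a (4).
  Right T (depth 1) → T * F; that T (2) → F (3) → a (4); F (2) → a (3).
The longest root-to-leaf paths have 4 edges.
Depth = 4.

Final answer: 4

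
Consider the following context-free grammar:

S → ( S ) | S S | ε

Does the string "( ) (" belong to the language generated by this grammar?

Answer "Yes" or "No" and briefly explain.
Each production adds parentheses only in matched pairs (S → ( S )) or none at all, so every derived string has equally many '(' and ')'. The string ( ) ( has two '(' and one ')', so it cannot be derived.

Final answer: No - no valid derivation exists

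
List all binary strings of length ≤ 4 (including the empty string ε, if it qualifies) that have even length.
Checking every binary string of length 0 to 4:
  Length 0: accepted: ε | rejected: (none)
  Length 1: accepted: (none) | rejected: 0, 1
  Length 2: accepted: 00, 01, 10, 11 | rejected: (none)
  Length 3: accepted: (none) | rejected: 000, 001, 010, 011, 100, 101, 110, 111
  Length 4: accepted: 0000, 0001, 0010, 0011, 0100, 0101, 0110, 0111, 1000, 1001, 1010, 1011, 1100, 1101, 1110, 1111 | rejected: (none)
Total: 21 string(s).

Final answer: ε, 00, 01, 10, 11, 0000, 0001, 0010, 0011, 0100, 0101, 0110, 0111, 1000, 1001, 1010, 1011, 1100, 1101, 1110, 1111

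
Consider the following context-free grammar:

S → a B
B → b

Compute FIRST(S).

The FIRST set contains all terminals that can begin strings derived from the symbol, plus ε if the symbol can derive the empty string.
S has the single production S → a B, whose right-hand side begins with the terminal a. So FIRST(S) = {a}.

Final answer: {a}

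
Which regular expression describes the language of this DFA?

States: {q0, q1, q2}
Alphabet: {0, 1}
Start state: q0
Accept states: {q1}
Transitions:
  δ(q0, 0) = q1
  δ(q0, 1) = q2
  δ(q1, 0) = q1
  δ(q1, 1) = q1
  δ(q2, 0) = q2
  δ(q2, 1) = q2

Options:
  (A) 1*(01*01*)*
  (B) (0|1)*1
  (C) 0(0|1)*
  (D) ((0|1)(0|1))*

Testing sample strings against the DFA:
  '0101' -> accepted
  '01' -> accepted
  '11' -> rejected
  '010' -> accepted
Checking each option for a counterexample:
  (A) 1*(01*01*)*: ε is rejected by the DFA but matches the regex → eliminated
  (B) (0|1)*1: '0' is accepted by the DFA but does not match the regex → eliminated
  (C) 0(0|1)*: agrees with the DFA on all strings of length ≤ 4
  (D) ((0|1)(0|1))*: ε is rejected by the DFA but matches the regex → eliminated
Only (C) 0(0|1)* is consistent with the DFA.

Final answer: (C) 0(0|1)*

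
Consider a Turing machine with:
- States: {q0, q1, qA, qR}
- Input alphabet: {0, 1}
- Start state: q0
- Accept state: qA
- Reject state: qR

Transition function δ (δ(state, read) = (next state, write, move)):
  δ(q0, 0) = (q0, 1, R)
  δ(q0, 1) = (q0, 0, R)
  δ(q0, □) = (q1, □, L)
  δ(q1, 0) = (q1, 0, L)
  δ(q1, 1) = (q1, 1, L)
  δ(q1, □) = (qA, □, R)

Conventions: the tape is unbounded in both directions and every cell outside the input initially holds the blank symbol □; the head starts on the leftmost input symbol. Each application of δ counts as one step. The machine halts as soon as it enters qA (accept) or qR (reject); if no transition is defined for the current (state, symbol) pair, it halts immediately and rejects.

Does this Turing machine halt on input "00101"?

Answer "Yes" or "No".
Step 0: [q0]00101 (head at position 0)
Step 1: δ(q0, 0) = (q0, 1, R)  ⊢  1[q0]0101 (head at position 1)
Step 2: δ(q0, 0) = (q0, 1, R)  ⊢  11[q0]101 (head at position 2)
Step 3: δ(q0, 1) = (q0, 0, R)  ⊢  110[q0]01 (head at position 3)
Step 4: δ(q0, 0) = (q0, 1, R)  ⊢  1101[q0]1 (head at position 4)
Step 5: δ(q0, 1) = (q0, 0, R)  ⊢  11010[q0]□ (head at position 5)
Step 6: δ(q0, □) = (q1, □, L)  ⊢  1101[q1]0□ (head at position 4)
Step 7: δ(q1, 0) = (q1, 0, L)  ⊢  110[q1]10□ (head at position 3)
Step 8: δ(q1, 1) = (q1, 1, L)  ⊢  11[q1]010□ (head at position 2)
Step 9: δ(q1, 0) = (q1, 0, L)  ⊢  1[q1]1010□ (head at position 1)
Step 10: δ(q1, 1) = (q1, 1, L)  ⊢  [q1]11010□ (head at position 0)
Step 11: δ(q1, 1) = (q1, 1, L)  ⊢  [q1]□11010□ (head at position -1)
Step 12: δ(q1, □) = (qA, □, R)  ⊢  □[qA]11010□ (head at position 0)
The machine is in qA, so it halts and accepts.
It halts after 12 steps.

Final answer: Yes - halts after 12 steps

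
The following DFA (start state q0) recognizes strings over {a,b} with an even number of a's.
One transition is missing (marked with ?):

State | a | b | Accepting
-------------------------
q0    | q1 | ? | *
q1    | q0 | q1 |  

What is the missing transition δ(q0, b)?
q0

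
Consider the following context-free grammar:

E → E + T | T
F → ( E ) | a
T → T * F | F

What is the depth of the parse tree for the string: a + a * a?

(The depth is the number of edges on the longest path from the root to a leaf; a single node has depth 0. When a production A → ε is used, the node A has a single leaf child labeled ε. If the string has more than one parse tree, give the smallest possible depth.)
The grammar is unambiguous; the parse tree of a + a * a is:
E → E + T at the root (depth 0).
  Left E (depth 1) → T (2) → F (3) → a (4).
  Right T (depth 1) → T * F; that T (2) → F (3) → a (4); F (2) → a (3).
The longest root-to-leaf paths have 4 edges.
Depth = 4.

Final answer: 4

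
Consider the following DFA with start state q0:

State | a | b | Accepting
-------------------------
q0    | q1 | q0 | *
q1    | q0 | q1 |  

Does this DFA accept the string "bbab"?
Start in q0.
Read 'b': q0 → q0
Read 'b': q0 → q0
Read 'a': q0 → q1
Read 'b': q1 → q1
Final state q1 is not accepting, so the string is rejected.

Final answer: No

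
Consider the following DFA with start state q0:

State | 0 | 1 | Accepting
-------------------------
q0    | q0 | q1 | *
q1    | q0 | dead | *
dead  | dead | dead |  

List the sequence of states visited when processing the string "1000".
q0 → q1 → q0 → q0 → q0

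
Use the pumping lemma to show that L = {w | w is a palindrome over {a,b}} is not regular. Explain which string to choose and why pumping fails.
Language: L = {w | w is a palindrome over {a,b}} (strings that read the same forwards and backwards)
Step 1: Assume for contradiction that L is regular, with pumping length p.
Step 2: Choose s = a^p b a^p. Then s ∈ L (it reads the same forwards and backwards) and |s| ≥ p.
Step 3: Consider any decomposition s = xyz with |xy| ≤ p and |y| > 0. Since |xy| ≤ p and the first p symbols of s are all a's, y = a^k for some k with 1 ≤ k ≤ p.
Step 4: Pumping up (i = 2): xy²z = a^(p+k) b a^p. Its reverse is a^p b a^(p+k) ≠ a^(p+k) b a^p (the single b is no longer in the middle), so xy²z is not a palindrome and xy²z ∉ L.
This contradicts the pumping lemma, so L is not regular.

Final answer: Choose s = a^p b a^p. Since |xy| ≤ p, y = a^k with k ≥ 1. Then xy²z = a^(p+k) b a^p is not a palindrome, so ∉ L.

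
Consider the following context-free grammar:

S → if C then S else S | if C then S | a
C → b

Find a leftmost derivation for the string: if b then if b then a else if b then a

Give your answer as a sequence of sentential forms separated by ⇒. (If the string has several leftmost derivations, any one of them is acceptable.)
Start with S.
Step 1: the leftmost non-terminal is S; apply S → if C then S else S:  if C then S else S
Step 2: the leftmost non-terminal is C; apply C → b:  if b then S else S
Step 3: the leftmost non-terminal is S; apply S → if C then S:  if b then if C then S else S
Step 4: the leftmost non-terminal is C; apply C → b:  if b then if b then S else S
Step 5: the leftmost non-terminal is S; apply S → a:  if b then if b then a else S
Step 6: the leftmost non-terminal is S; apply S → if C then S:  if b then if b then a else if C then S
Step 7: the leftmost non-terminal is C; apply C → b:  if b then if b then a else if b then S
Step 8: the leftmost non-terminal is S; apply S → a:  if b then if b then a else if b then a

Final answer: S ⇒ if C then S else S ⇒ if b then S else S ⇒ if b then if C then S else S ⇒ if b then if b then S else S ⇒ if b then if b then a else S ⇒ if b then if b then a else if C then S ⇒ if b then if b then a else if b then S ⇒ if b then if b then a else if b then a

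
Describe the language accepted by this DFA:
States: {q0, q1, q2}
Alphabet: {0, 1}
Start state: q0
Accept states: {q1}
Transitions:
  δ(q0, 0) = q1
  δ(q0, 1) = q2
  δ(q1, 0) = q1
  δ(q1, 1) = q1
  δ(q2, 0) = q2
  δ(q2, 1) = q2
Analyzing the DFA structure:
Start state: q0
Accept states: {q1}
Interpreting what each state remembers (checking against the transitions):
  q0: nothing has been read yet
  q1: the first symbol was 0
  q2: the first symbol was 1 (trap state)
  δ(q0, 0): in q0 (nothing has been read yet), after reading 0 we have: the first symbol was 0 → q1
  δ(q0, 1): in q0 (nothing has been read yet), after reading 1 we have: the first symbol was 1 (trap state) → q2
  δ(q1, 0): in q1 (the first symbol was 0), after reading 0 we have: the first symbol was 0 → q1
  δ(q1, 1): in q1 (the first symbol was 0), after reading 1 we have: the first symbol was 0 → q1
  δ(q2, 0): in q2 (the first symbol was 1 (trap state)), after reading 0 we have: the first symbol was 1 (trap state) → q2
  δ(q2, 1): in q2 (the first symbol was 1 (trap state)), after reading 1 we have: the first symbol was 1 (trap state) → q2
A string is accepted iff it ends in {q1}, i.e. the first symbol was 0.
Language: All binary strings starting with 0

Final answer: All binary strings starting with 0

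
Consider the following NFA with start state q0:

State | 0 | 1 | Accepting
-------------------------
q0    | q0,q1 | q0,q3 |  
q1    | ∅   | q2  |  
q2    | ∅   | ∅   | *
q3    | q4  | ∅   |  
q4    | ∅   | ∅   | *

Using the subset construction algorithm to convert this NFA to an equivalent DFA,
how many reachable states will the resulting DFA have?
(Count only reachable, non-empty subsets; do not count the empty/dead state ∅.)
Start subset: {q0}
{q0}: on 0 → {q0, q1}, on 1 → {q0, q3}
{q0, q1}: on 0 → {q0, q1}, on 1 → {q0, q2, q3}
{q0, q3}: on 0 → {q0, q1, q4}, on 1 → {q0, q3}
{q0, q2, q3}: on 0 → {q0, q1, q4}, on 1 → {q0, q3}
{q0, q1, q4}: on 0 → {q0, q1}, on 1 → {q0, q2, q3}
Reachable non-empty subsets: {q0}, {q0, q1}, {q0, q3}, {q0, q2, q3}, {q0, q1, q4} — 5 in total.

Final answer: 5 states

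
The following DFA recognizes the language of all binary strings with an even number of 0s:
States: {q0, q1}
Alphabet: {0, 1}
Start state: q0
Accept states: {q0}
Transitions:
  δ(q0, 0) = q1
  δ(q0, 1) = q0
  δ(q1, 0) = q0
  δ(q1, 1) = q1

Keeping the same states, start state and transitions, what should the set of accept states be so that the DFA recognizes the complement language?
The DFA is complete (every state has a transition on every symbol), so the complement
is recognized by the same DFA with accepting and non-accepting states swapped.
Original accept states: {q0}
Complement accept states = All states - Original accept states
= {q0, q1} - {q0}
= {q1}
Complement language: strings with an ODD number of 0s

Final answer: {q1}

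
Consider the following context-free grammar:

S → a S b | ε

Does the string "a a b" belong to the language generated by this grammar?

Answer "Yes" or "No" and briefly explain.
Every derivation applies S → a S b some number n of times and then S → ε, producing a^n b^n with equally many a's and b's. The string a a b has two a's but only one b, so it cannot be derived.

Final answer: No - no valid derivation exists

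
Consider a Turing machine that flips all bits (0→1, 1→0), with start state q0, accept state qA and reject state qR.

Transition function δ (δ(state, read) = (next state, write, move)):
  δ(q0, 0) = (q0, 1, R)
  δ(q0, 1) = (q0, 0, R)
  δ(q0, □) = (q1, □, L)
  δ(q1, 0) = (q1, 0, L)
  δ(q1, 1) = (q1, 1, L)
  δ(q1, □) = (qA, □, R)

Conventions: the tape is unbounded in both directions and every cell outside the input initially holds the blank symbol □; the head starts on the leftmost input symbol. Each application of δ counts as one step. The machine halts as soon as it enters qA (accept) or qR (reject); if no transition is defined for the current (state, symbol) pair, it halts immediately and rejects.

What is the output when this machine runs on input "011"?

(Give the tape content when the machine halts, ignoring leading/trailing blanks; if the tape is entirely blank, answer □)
Step 0: [q0]011 (head at position 0)
Step 1: δ(q0, 0) = (q0, 1, R)  ⊢  1[q0]11 (head at position 1)
Step 2: δ(q0, 1) = (q0, 0, R)  ⊢  10[q0]1 (head at position 2)
Step 3: δ(q0, 1) = (q0, 0, R)  ⊢  100[q0]□ (head at position 3)
Step 4: δ(q0, □) = (q1, □, L)  ⊢  10[q1]0□ (head at position 2)
Step 5: δ(q1, 0) = (q1, 0, L)  ⊢  1[q1]00□ (head at position 1)
Step 6: δ(q1, 0) = (q1, 0, L)  ⊢  [q1]100□ (head at position 0)
Step 7: δ(q1, 1) = (q1, 1, L)  ⊢  [q1]□100□ (head at position -1)
Step 8: δ(q1, □) = (qA, □, R)  ⊢  □[qA]100□ (head at position 0)
The machine is in qA, so it halts and accepts.
Tape content when halted (ignoring surrounding blanks): 100

Final answer: Output: 100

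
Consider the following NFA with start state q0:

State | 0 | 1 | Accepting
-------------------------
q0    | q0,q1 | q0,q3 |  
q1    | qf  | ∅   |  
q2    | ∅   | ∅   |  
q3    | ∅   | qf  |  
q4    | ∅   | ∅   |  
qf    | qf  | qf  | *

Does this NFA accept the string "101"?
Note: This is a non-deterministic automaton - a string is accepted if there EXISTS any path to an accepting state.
Track the set of states the NFA could be in: start {q0}
Read '1': {q0} → {q0, q3}
Read '0': {q0, q3} → {q0, q1}
Read '1': {q0, q1} → {q0, q3}
Final set {q0, q3} contains no accepting state → rejected.

Final answer: No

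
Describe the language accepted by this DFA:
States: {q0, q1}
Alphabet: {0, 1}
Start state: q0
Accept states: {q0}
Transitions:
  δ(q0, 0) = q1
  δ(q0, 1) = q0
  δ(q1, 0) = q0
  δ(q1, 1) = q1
Analyzing the DFA structure:
Start state: q0
Accept states: {q0}
Interpreting what each state remembers (checking against the transitions):
  q0: an even number of 0s has been read so far
  q1: an odd number of 0s has been read so far
  δ(q0, 0): in q0 (an even number of 0s has been read so far), after reading 0 we have: an odd number of 0s has been read so far → q1
  δ(q0, 1): in q0 (an even number of 0s has been read so far), after reading 1 we have: an even number of 0s has been read so far → q0
  δ(q1, 0): in q1 (an odd number of 0s has been read so far), after reading 0 we have: an even number of 0s has been read so far → q0
  δ(q1, 1): in q1 (an odd number of 0s has been read so far), after reading 1 we have: an odd number of 0s has been read so far → q1
A string is accepted iff it ends in {q0}, i.e. an even number of 0s has been read so far.
Language: All binary strings with an even number of 0s

Final answer: All binary strings with an even number of 0s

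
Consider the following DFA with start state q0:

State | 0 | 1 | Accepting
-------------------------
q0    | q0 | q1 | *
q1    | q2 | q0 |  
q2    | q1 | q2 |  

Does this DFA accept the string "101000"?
Start in q0.
Read '1': q0 → q1
Read '0': q1 → q2
Read '1': q2 → q2
Read '0': q2 → q1
Read '0': q1 → q2
Read '0': q2 → q1
Final state q1 is not accepting, so the string is rejected.

Final answer: No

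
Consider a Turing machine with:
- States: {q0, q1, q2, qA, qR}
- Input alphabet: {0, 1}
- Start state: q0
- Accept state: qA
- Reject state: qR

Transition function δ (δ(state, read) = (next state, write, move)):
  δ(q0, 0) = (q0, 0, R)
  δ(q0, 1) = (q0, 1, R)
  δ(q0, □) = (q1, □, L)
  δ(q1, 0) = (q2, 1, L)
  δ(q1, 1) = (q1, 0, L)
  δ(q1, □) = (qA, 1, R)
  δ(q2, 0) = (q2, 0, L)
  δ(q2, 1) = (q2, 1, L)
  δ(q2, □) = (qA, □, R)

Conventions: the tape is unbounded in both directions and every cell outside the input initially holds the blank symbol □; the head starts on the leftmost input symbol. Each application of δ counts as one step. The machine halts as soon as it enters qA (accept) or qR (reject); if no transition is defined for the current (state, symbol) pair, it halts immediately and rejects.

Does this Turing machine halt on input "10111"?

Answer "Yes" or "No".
Step 0: [q0]10111 (head at position 0)
Step 1: δ(q0, 1) = (q0, 1, R)  ⊢  1[q0]0111 (head at position 1)
Step 2: δ(q0, 0) = (q0, 0, R)  ⊢  10[q0]111 (head at position 2)
Step 3: δ(q0, 1) = (q0, 1, R)  ⊢  101[q0]11 (head at position 3)
Step 4: δ(q0, 1) = (q0, 1, R)  ⊢  1011[q0]1 (head at position 4)
Step 5: δ(q0, 1) = (q0, 1, R)  ⊢  10111[q0]□ (head at position 5)
Step 6: δ(q0, □) = (q1, □, L)  ⊢  1011[q1]1□ (head at position 4)
Step 7: δ(q1, 1) = (q1, 0, L)  ⊢  101[q1]10□ (head at position 3)
Step 8: δ(q1, 1) = (q1, 0, L)  ⊢  10[q1]100□ (head at position 2)
Step 9: δ(q1, 1) = (q1, 0, L)  ⊢  1[q1]0000□ (head at position 1)
Step 10: δ(q1, 0) = (q2, 1, L)  ⊢  [q2]11000□ (head at position 0)
Step 11: δ(q2, 1) = (q2, 1, L)  ⊢  [q2]□11000□ (head at position -1)
Step 12: δ(q2, □) = (qA, □, R)  ⊢  □[qA]11000□ (head at position 0)
The machine is in qA, so it halts and accepts.
It halts after 12 steps.

Final answer: Yes - halts after 12 steps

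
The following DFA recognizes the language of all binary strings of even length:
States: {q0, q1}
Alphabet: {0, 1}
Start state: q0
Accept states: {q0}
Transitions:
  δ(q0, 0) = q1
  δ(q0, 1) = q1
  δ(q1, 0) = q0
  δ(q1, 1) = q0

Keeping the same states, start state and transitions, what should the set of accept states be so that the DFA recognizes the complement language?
The DFA is complete (every state has a transition on every symbol), so the complement
is recognized by the same DFA with accepting and non-accepting states swapped.
Original accept states: {q0}
Complement accept states = All states - Original accept states
= {q0, q1} - {q0}
= {q1}
Complement language: strings of ODD length

Final answer: {q1}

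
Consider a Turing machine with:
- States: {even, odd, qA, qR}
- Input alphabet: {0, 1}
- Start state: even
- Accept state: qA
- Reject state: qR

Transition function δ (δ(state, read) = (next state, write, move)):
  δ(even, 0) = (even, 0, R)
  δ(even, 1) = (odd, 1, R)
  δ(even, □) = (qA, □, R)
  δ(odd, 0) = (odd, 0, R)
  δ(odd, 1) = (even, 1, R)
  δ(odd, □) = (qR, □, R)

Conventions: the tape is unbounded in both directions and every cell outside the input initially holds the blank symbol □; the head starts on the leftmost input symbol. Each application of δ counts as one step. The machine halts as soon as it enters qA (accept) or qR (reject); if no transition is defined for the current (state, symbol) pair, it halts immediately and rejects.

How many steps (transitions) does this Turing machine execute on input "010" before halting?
Step 0: [even]010 (head at position 0)
Step 1: δ(even, 0) = (even, 0, R)  ⊢  0[even]10 (head at position 1)
Step 2: δ(even, 1) = (odd, 1, R)  ⊢  01[odd]0 (head at position 2)
Step 3: δ(odd, 0) = (odd, 0, R)  ⊢  010[odd]□ (head at position 3)
Step 4: δ(odd, □) = (qR, □, R)  ⊢  010□[qR]□ (head at position 4)
The machine is in qR, so it halts and rejects.
Number of transitions executed: 4.

Final answer: 4 steps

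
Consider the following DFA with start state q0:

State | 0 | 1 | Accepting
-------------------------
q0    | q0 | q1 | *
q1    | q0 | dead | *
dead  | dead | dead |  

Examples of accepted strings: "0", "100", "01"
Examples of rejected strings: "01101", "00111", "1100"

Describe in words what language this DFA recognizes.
binary strings with no two consecutive 1s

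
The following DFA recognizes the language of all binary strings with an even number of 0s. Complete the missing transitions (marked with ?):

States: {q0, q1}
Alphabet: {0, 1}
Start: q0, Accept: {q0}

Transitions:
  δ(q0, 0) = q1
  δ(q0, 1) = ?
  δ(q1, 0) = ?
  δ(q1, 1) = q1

What each state remembers (consistent with the given transitions and accept states):
  q0: an even number of 0s has been read so far
  q1: an odd number of 0s has been read so far
Filling in the missing entries:
  δ(q0, 1): in q0 (an even number of 0s has been read so far), after reading 1 we have: an even number of 0s has been read so far → q0
  δ(q1, 0): in q1 (an odd number of 0s has been read so far), after reading 0 we have: an even number of 0s has been read so far → q0

Final answer: δ(q0, 1) = q0; δ(q1, 0) = q0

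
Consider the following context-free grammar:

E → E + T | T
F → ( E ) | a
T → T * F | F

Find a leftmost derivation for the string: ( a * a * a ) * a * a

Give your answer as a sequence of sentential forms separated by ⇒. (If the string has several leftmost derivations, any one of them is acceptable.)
Start with E.
Step 1: the leftmost non-terminal is E; apply E → T:  T
Step 2: the leftmost non-terminal is T; apply T → T * F:  T * F
Step 3: the leftmost non-terminal is T; apply T → T * F:  T * F * F
Step 4: the leftmost non-terminal is T; apply T → F:  F * F * F
Step 5: the leftmost non-terminal is F; apply F → ( E ):  ( E ) * F * F
Step 6: the leftmost non-terminal is E; apply E → T:  ( T ) * F * F
Step 7: the leftmost non-terminal is T; apply T → T * F:  ( T * F ) * F * F
Step 8: the leftmost non-terminal is T; apply T → T * F:  ( T * F * F ) * F * F
Step 9: the leftmost non-terminal is T; apply T → F:  ( F * F * F ) * F * F
Step 10: the leftmost non-terminal is F; apply F → a:  ( a * F * F ) * F * F
Step 11: the leftmost non-terminal is F; apply F → a:  ( a * a * F ) * F * F
Step 12: the leftmost non-terminal is F; apply F → a:  ( a * a * a ) * F * F
Step 13: the leftmost non-terminal is F; apply F → a:  ( a * a * a ) * a * F
Step 14: the leftmost non-terminal is F; apply F → a:  ( a * a * a ) * a * a

Final answer: E ⇒ T ⇒ T * F ⇒ T * F * F ⇒ F * F * F ⇒ ( E ) * F * F ⇒ ( T ) * F * F ⇒ ( T * F ) * F * F ⇒ ( T * F * F ) * F * F ⇒ ( F * F * F ) * F * F ⇒ ( a * F * F ) * F * F ⇒ ( a * a * F ) * F * F ⇒ ( a * a * a ) * F * F ⇒ ( a * a * a ) * a * F ⇒ ( a * a * a ) * a * a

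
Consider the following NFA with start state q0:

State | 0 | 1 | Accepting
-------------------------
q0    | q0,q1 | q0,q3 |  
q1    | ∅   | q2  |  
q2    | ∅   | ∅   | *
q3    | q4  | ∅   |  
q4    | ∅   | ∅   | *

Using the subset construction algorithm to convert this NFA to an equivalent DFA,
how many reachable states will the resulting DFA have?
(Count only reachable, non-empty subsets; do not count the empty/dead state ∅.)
Start subset: {q0}
{q0}: on 0 → {q0, q1}, on 1 → {q0, q3}
{q0, q1}: on 0 → {q0, q1}, on 1 → {q0, q2, q3}
{q0, q3}: on 0 → {q0, q1, q4}, on 1 → {q0, q3}
{q0, q2, q3}: on 0 → {q0, q1, q4}, on 1 → {q0, q3}
{q0, q1, q4}: on 0 → {q0, q1}, on 1 → {q0, q2, q3}
Reachable non-empty subsets: {q0}, {q0, q1}, {q0, q3}, {q0, q2, q3}, {q0, q1, q4} — 5 in total.

Final answer: 5 states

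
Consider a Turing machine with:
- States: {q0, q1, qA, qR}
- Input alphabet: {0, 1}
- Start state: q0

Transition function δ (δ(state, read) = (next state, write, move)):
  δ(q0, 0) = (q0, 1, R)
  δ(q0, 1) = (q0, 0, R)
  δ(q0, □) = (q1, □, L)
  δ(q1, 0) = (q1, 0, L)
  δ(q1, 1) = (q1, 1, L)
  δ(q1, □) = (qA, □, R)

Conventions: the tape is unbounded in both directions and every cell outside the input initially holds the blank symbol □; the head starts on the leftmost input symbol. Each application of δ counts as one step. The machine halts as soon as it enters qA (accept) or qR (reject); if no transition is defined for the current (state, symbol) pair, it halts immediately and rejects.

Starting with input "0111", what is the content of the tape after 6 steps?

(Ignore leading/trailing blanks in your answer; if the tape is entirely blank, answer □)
Step 0: [q0]0111 (head at position 0)
Step 1: δ(q0, 0) = (q0, 1, R)  ⊢  1[q0]111 (head at position 1)
Step 2: δ(q0, 1) = (q0, 0, R)  ⊢  10[q0]11 (head at position 2)
Step 3: δ(q0, 1) = (q0, 0, R)  ⊢  100[q0]1 (head at position 3)
Step 4: δ(q0, 1) = (q0, 0, R)  ⊢  1000[q0]□ (head at position 4)
Step 5: δ(q0, □) = (q1, □, L)  ⊢  100[q1]0□ (head at position 3)
Step 6: δ(q1, 0) = (q1, 0, L)  ⊢  10[q1]00□ (head at position 2)
Tape after 6 steps (ignoring surrounding blanks): 1000

Final answer: Tape: 1000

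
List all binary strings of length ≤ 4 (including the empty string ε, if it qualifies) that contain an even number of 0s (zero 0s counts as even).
Checking every binary string of length 0 to 4:
  Length 0: accepted: ε | rejected: (none)
  Length 1: accepted: 1 | rejected: 0
  Length 2: accepted: 00, 11 | rejected: 01, 10
  Length 3: accepted: 001, 010, 100, 111 | rejected: 000, 011, 101, 110
  Length 4: accepted: 0000, 0011, 0101, 0110, 1001, 1010, 1100, 1111 | rejected: 0001, 0010, 0100, 0111, 1000, 1011, 1101, 1110
Total: 16 string(s).

Final answer: ε, 1, 00, 11, 001, 010, 100, 111, 0000, 0011, 0101, 0110, 1001, 1010, 1100, 1111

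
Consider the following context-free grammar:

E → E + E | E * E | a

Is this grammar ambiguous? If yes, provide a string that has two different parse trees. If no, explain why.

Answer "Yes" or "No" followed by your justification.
Two different leftmost derivations of a + a * a:
  (1) E ⇒ E + E ⇒ a + E ⇒ a + E * E ⇒ a + a * E ⇒ a + a * a   (tree groups a + (a * a))
  (2) E ⇒ E * E ⇒ E + E * E ⇒ a + E * E ⇒ a + a * E ⇒ a + a * a   (tree groups (a + a) * a)
Two distinct leftmost derivations = two distinct parse trees, so the grammar is ambiguous.

Final answer: Yes - the string 'a + a * a' has two distinct leftmost derivations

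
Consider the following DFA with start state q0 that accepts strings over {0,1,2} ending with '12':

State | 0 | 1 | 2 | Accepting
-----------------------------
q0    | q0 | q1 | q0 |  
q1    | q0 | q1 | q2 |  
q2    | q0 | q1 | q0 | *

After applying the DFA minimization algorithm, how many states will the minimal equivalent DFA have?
All 3 states are reachable from q0, so none can be removed as unreachable.
Table-filling: first mark every (accepting, non-accepting) pair as distinguishable (accepting: {q2}; non-accepting: {q0, q1}).
Round 1: (q0, q1) on '2' go to q0 and q2, already distinguishable → mark.
Every pair of states is distinguishable, so the DFA is already minimal.
Equivalence classes: {q0}, {q1}, {q2} → 3 states.

Final answer: 3 states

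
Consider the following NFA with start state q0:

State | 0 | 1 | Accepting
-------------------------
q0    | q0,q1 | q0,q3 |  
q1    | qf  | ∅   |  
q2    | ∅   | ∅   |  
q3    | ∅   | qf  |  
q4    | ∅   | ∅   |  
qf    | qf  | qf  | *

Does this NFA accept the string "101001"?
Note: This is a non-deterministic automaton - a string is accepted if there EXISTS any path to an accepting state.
Track the set of states the NFA could be in: start {q0}
Read '1': {q0} → {q0, q3}
Read '0': {q0, q3} → {q0, q1}
Read '1': {q0, q1} → {q0, q3}
Read '0': {q0, q3} → {q0, q1}
Read '0': {q0, q1} → {q0, q1, qf}
Read '1': {q0, q1, qf} → {q0, q3, qf}
Final set {q0, q3, qf} contains accepting state(s) {qf} → accepted.

Final answer: Yes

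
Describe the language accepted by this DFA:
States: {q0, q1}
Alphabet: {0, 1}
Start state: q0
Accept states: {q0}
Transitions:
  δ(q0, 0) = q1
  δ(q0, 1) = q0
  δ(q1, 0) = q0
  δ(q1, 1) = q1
Analyzing the DFA structure:
Start state: q0
Accept states: {q0}
Interpreting what each state remembers (checking against the transitions):
  q0: an even number of 0s has been read so far
  q1: an odd number of 0s has been read so far
  δ(q0, 0): in q0 (an even number of 0s has been read so far), after reading 0 we have: an odd number of 0s has been read so far → q1
  δ(q0, 1): in q0 (an even number of 0s has been read so far), after reading 1 we have: an even number of 0s has been read so far → q0
  δ(q1, 0): in q1 (an odd number of 0s has been read so far), after reading 0 we have: an even number of 0s has been read so far → q0
  δ(q1, 1): in q1 (an odd number of 0s has been read so far), after reading 1 we have: an odd number of 0s has been read so far → q1
A string is accepted iff it ends in {q0}, i.e. an even number of 0s has been read so far.
Language: All binary strings with an even number of 0s

Final answer: All binary strings with an even number of 0s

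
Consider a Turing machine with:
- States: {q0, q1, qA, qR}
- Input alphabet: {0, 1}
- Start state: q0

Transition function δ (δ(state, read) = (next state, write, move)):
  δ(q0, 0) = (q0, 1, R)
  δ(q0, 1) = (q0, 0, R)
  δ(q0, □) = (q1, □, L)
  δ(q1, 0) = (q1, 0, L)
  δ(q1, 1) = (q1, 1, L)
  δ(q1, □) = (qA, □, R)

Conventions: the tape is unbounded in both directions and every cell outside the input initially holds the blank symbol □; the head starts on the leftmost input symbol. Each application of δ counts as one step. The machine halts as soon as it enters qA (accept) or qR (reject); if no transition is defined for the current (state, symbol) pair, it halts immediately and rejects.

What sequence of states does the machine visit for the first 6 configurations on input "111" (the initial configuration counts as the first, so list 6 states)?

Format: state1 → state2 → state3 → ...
Step 0: [q0]111 (head at position 0)
Step 1: δ(q0, 1) = (q0, 0, R)  ⊢  0[q0]11 (head at position 1)
Step 2: δ(q0, 1) = (q0, 0, R)  ⊢  00[q0]1 (head at position 2)
Step 3: δ(q0, 1) = (q0, 0, R)  ⊢  000[q0]□ (head at position 3)
Step 4: δ(q0, □) = (q1, □, L)  ⊢  00[q1]0□ (head at position 2)
Step 5: δ(q1, 0) = (q1, 0, L)  ⊢  0[q1]00□ (head at position 1)
Reading off the states of these 6 configurations: q0 → q0 → q0 → q0 → q1 → q1

Final answer: q0 → q0 → q0 → q0 → q1 → q1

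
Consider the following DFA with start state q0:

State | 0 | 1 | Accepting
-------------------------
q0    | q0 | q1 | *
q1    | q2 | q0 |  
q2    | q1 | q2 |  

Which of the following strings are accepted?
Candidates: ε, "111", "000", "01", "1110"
ε: q0; q0 is accepting → accepted
"111": q0 → q1 → q0 → q1; q1 is not accepting → rejected
"000": q0 → q0 → q0 → q0; q0 is accepting → accepted
"01": q0 → q0 → q1; q1 is not accepting → rejected
"1110": q0 → q1 → q0 → q1 → q2; q2 is not accepting → rejected

Final answer: ε, "000"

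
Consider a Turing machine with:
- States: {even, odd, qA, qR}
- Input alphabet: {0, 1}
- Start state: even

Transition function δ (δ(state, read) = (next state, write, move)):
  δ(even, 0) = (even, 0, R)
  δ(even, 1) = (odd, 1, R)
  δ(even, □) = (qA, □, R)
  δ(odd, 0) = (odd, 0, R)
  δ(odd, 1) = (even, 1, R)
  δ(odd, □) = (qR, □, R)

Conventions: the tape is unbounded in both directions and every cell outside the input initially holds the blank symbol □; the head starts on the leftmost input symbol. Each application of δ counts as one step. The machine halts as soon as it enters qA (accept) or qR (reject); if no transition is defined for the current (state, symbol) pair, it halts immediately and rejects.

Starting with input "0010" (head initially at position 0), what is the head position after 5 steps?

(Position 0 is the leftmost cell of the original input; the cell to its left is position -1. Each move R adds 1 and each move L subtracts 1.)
Step 0: [even]0010 (head at position 0)
Step 1: δ(even, 0) = (even, 0, R)  ⊢  0[even]010 (head at position 1)
Step 2: δ(even, 0) = (even, 0, R)  ⊢  00[even]10 (head at position 2)
Step 3: δ(even, 1) = (odd, 1, R)  ⊢  001[odd]0 (head at position 3)
Step 4: δ(odd, 0) = (odd, 0, R)  ⊢  0010[odd]□ (head at position 4)
Step 5: δ(odd, □) = (qR, □, R)  ⊢  0010□[qR]□ (head at position 5)
Head position after 5 steps: 5

Final answer: Position 5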